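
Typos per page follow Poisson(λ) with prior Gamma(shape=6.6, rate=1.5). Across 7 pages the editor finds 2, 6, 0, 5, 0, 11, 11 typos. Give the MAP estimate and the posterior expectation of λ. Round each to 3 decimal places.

MAP = 4.776; posterior mean = 4.894

Σ counts = 35. Posterior: Gamma(shape = 6.6+35 = 41.6, rate = 1.5+7 = 8.5).
Mode = (α−1)/β = 40.6/8.5 = 4.776.
Mean = α/β = 41.6/8.5 = 4.894.
Right-skewed posterior ⇒ mode < mean.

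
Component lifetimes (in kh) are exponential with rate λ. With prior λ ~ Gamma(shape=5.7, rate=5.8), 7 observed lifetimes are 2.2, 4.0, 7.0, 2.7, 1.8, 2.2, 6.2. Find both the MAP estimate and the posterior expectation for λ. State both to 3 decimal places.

MAP = 0.367; posterior mean = 0.398

Σ times = 26.1. Posterior: Gamma(shape = 5.7+7 = 12.7, rate = 5.8+26.1 = 31.9).
Mode = (α−1)/β = 11.7/31.9 = 0.367.
Mean = α/β = 12.7/31.9 = 0.398.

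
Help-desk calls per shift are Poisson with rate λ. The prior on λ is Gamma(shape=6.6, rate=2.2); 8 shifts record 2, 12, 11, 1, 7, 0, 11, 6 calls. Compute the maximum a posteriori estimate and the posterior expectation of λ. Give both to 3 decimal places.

Σ counts = 50. Posterior: Gamma(shape = 6.6+50 = 56.6, rate = 2.2+8 = 10.2).
Mode = (α−1)/β = 55.6/10.2 = 5.451.
Mean = α/β = 56.6/10.2 = 5.549.
Mean > mode: the posterior has a right tail.

MAP = 5.451, posterior mean = 5.549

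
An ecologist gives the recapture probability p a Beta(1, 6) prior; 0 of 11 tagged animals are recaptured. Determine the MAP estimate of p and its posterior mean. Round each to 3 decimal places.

Posterior: Beta(1+0, 6+11) = Beta(1, 17).
Since α = 1 ≤ 1 and β > 1, the Beta density is monotone decreasing on [0,1]; the mode is at 0.
Mean = 1/(1+17) = 0.056.
The mean is pulled above the mode by the posterior's right skew.

MAP = 0.000, posterior mean = 0.056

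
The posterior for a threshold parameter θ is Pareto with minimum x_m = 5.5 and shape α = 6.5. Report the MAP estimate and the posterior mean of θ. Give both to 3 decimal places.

MAP = 5.500; posterior mean = 6.500

The Pareto density is strictly decreasing on [x_m, ∞), so the mode is x_m = 5.500.
Mean = α·x_m/(α−1) = 6.5·5.5/5.5 = 6.500.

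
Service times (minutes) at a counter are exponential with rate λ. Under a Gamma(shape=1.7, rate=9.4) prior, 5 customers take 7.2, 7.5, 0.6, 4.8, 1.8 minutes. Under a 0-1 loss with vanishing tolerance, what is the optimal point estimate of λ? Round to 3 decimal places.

0.182

Σ times = 21.9. Posterior: Gamma(shape = 1.7+5 = 6.7, rate = 9.4+21.9 = 31.3).
Mode = (α−1)/β = 5.7/31.3 = 0.182.
Mean = α/β = 6.7/31.3 = 0.214.
This is the posterior mode — the MAP estimate.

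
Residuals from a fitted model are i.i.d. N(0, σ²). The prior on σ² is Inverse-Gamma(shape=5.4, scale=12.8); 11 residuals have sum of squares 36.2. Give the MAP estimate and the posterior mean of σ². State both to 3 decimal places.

Posterior: Inverse-Gamma(shape = 5.4+11/2 = 10.9, scale = 12.8+36.2/2 = 30.9).
Mode = β/(α+1) = 30.9/11.9 = 2.597.
Mean = β/(α−1) = 30.9/9.9 = 3.121.
The mean is pulled above the mode by the posterior's right skew.

MAP: 2.597. Posterior mean: 3.121.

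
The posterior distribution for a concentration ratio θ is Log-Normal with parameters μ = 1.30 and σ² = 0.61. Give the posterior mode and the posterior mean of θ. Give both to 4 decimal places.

Mode = exp(μ − σ²) = exp(0.69) = 1.9937.
Mean = exp(μ + σ²/2) = exp(1.605) = 4.9779.
The posterior is right-skewed, so the mean exceeds the mode.

MAP = 1.9937, posterior mean = 4.9779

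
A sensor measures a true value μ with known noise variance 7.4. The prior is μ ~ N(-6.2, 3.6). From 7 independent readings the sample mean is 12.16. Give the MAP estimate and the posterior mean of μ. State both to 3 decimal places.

μ_MAP = 7.992, E[μ|data] = 7.992

Posterior for μ is Normal. Precision-weighted mean: (1/3.6·-6.2 + 7/7.4·12.16) / (1/3.6 + 7/7.4) = 7.992.
A Normal posterior is symmetric, so mode = mean.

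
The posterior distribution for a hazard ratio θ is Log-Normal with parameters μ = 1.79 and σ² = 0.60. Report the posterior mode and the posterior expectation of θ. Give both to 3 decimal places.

Mode = exp(μ − σ²) = exp(1.19) = 3.287.
Mean = exp(μ + σ²/2) = exp(2.090) = 8.085.

MAP: 3.287. Posterior mean: 8.085.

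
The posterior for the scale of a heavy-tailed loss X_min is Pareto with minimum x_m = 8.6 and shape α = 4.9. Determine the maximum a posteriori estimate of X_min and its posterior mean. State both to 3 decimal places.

The Pareto density is strictly decreasing on [x_m, ∞), so the mode is x_m = 8.600.
Mean = α·x_m/(α−1) = 4.9·8.6/3.9 = 10.805.

MAP = 8.600; posterior mean = 10.805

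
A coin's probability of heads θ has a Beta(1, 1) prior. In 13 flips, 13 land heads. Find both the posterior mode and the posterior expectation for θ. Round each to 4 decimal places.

Posterior: Beta(1+13, 1+0) = Beta(14, 1).
Since β = 1 ≤ 1 and α > 1, the Beta density is monotone increasing on [0,1]; the mode is at 1.
Mean = 14/(14+1) = 0.9333.
Left-skewed posterior ⇒ mean < mode.

MAP: 1.0000. Posterior mean: 0.9333.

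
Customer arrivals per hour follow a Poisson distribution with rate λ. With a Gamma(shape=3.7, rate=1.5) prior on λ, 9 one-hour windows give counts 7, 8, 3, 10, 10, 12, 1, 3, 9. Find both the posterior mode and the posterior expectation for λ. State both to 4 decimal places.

Σ counts = 63. Posterior: Gamma(shape = 3.7+63 = 66.7, rate = 1.5+9 = 10.5).
Mode = (α−1)/β = 65.7/10.5 = 6.2571.
Mean = α/β = 66.7/10.5 = 6.3524.
The posterior is right-skewed, so the mean exceeds the mode.

posterior mode = 6.2571, posterior expectation = 6.3524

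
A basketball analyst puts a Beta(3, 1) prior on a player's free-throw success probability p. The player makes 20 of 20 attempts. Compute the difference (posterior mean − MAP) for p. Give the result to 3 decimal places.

Posterior: Beta(3+20, 1+0) = Beta(23, 1).
Since β = 1 ≤ 1 and α > 1, the Beta density is monotone increasing on [0,1]; the mode is at 1.
Mean = 23/(23+1) = 0.958.
Difference = 0.958 − 1.000 = -0.042.

-0.042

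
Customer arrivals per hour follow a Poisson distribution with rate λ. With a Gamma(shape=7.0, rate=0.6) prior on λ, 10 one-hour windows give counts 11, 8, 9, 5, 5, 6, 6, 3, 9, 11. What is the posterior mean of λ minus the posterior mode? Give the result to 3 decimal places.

0.094

Σ counts = 73. Posterior: Gamma(shape = 7.0+73 = 80.0, rate = 0.6+10 = 10.6).
Mode = (α−1)/β = 79.0/10.6 = 7.453.
Mean = α/β = 80.0/10.6 = 7.547.
Difference = 7.547 − 7.453 = 0.094.
The mean is pulled above the mode by the posterior's right skew.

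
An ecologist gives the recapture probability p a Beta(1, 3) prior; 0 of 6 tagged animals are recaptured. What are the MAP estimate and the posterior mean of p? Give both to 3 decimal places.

MAP estimate = 0.000, posterior mean = 0.100

Posterior: Beta(1+0, 3+6) = Beta(1, 9).
Since α = 1 ≤ 1 and β > 1, the Beta density is monotone decreasing on [0,1]; the mode is at 0.
Mean = 1/(1+9) = 0.100.
The posterior is right-skewed, so the mean exceeds the mode.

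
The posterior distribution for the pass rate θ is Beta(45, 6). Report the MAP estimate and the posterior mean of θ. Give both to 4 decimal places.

Mode = (45−1)/(45+6−2) = 44/49 = 0.8980.
Mean = 45/(45+6) = 45/51 = 0.8824.
Left-skewed posterior ⇒ mean < mode.

MAP: 0.8980. Posterior mean: 0.8824.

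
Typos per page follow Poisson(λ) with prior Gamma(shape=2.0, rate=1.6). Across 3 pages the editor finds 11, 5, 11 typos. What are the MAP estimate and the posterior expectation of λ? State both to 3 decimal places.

Σ counts = 27. Posterior: Gamma(shape = 2.0+27 = 29.0, rate = 1.6+3 = 4.6).
Mode = (α−1)/β = 28.0/4.6 = 6.087.
Mean = α/β = 29.0/4.6 = 6.304.

λ_MAP = 6.087, E[λ|data] = 6.304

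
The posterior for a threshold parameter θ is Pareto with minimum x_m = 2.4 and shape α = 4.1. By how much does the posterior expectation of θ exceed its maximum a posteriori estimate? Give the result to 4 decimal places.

0.7742

The Pareto density is strictly decreasing on [x_m, ∞), so the mode is x_m = 2.4000.
Mean = α·x_m/(α−1) = 4.1·2.4/3.1 = 3.1742.
Difference = 3.1742 − 2.4000 = 0.7742.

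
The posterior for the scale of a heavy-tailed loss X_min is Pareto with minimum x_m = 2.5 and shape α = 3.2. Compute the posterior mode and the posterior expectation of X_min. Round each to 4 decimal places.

The Pareto density is strictly decreasing on [x_m, ∞), so the mode is x_m = 2.5000.
Mean = α·x_m/(α−1) = 3.2·2.5/2.2 = 3.6364.
The posterior is right-skewed, so the mean exceeds the mode.

posterior mode = 2.5000, posterior expectation = 3.6364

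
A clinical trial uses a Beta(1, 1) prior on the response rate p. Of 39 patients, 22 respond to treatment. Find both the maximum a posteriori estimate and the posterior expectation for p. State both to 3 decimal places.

MAP: 0.564. Posterior mean: 0.561.

Posterior: Beta(1+22, 1+17) = Beta(23, 18).
Mode = (23−1)/(23+18−2) = 22/39 = 0.564.
With a flat prior the MAP equals the MLE, 22/39.
Mean = 23/(23+18) = 23/41 = 0.561.
The posterior is left-skewed, so the mode exceeds the mean.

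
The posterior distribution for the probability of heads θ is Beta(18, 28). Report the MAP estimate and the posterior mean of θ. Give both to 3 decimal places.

MAP = 0.386, posterior mean = 0.391

Mode = (18−1)/(18+28−2) = 17/44 = 0.386.
Mean = 18/(18+28) = 18/46 = 0.391.
The posterior is right-skewed, so the mean exceeds the mode.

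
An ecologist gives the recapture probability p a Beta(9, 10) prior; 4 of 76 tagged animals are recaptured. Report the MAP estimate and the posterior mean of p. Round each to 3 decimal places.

Posterior: Beta(9+4, 10+72) = Beta(13, 82).
Mode = (13−1)/(13+82−2) = 12/93 = 0.129.
Mean = 13/(13+82) = 13/95 = 0.137.

p_MAP = 0.129, E[p|data] = 0.137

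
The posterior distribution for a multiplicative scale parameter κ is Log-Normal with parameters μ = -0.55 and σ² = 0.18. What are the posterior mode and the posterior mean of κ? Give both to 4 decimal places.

MAP = 0.4819, posterior mean = 0.6313

Mode = exp(μ − σ²) = exp(-0.73) = 0.4819.
Mean = exp(μ + σ²/2) = exp(-0.460) = 0.6313.
Right-skewed posterior ⇒ mode < mean.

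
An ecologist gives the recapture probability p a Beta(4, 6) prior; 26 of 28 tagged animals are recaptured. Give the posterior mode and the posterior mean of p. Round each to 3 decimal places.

Posterior: Beta(4+26, 6+2) = Beta(30, 8).
Mode = (30−1)/(30+8−2) = 29/36 = 0.806.
Mean = 30/(30+8) = 30/38 = 0.789.

MAP = 0.806, posterior mean = 0.789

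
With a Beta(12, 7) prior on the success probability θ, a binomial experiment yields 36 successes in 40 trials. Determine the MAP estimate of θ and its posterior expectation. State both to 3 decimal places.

Posterior: Beta(12+36, 7+4) = Beta(48, 11).
Mode = (48−1)/(48+11−2) = 47/57 = 0.825.
Mean = 48/(48+11) = 48/59 = 0.814.

θ_MAP = 0.825, E[θ|data] = 0.814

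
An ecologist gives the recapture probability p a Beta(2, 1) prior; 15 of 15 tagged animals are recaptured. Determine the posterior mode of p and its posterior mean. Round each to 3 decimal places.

Posterior: Beta(2+15, 1+0) = Beta(17, 1).
Since β = 1 ≤ 1 and α > 1, the Beta density is monotone increasing on [0,1]; the mode is at 1.
Mean = 17/(17+1) = 0.944.

MAP: 1.000. Posterior mean: 0.944.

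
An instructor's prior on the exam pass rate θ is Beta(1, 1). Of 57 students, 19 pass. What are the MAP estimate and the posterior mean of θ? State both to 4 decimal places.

MAP estimate = 0.3333, posterior mean = 0.3390

Posterior: Beta(1+19, 1+38) = Beta(20, 39).
Mode = (20−1)/(20+39−2) = 19/57 = 0.3333.
Mean = 20/(20+39) = 20/59 = 0.3390.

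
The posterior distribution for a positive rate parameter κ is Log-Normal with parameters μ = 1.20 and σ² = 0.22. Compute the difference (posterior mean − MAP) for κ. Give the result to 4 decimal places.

Mode = exp(μ − σ²) = exp(0.98) = 2.6645.
Mean = exp(μ + σ²/2) = exp(1.310) = 3.7062.
Difference = 3.7062 − 2.6645 = 1.0417.

1.0417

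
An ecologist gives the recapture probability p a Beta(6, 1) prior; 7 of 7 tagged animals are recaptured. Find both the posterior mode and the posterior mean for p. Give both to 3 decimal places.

Posterior: Beta(6+7, 1+0) = Beta(13, 1).
Since β = 1 ≤ 1 and α > 1, the Beta density is monotone increasing on [0,1]; the mode is at 1.
Mean = 13/(13+1) = 0.929.

MAP = 1.000, posterior mean = 0.929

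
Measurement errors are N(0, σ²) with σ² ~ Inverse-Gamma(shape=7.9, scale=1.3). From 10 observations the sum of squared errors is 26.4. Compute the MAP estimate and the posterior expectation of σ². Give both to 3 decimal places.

MAP: 1.043. Posterior mean: 1.218.

Posterior: Inverse-Gamma(shape = 7.9+10/2 = 12.9, scale = 1.3+26.4/2 = 14.5).
Mode = β/(α+1) = 14.5/13.9 = 1.043.
Mean = β/(α−1) = 14.5/11.9 = 1.218.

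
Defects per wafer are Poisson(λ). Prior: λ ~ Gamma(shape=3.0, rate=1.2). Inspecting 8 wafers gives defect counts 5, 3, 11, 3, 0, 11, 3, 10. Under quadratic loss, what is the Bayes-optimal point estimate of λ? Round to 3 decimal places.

Σ counts = 46. Posterior: Gamma(shape = 3.0+46 = 49.0, rate = 1.2+8 = 9.2).
Mode = (α−1)/β = 48.0/9.2 = 5.217.
Mean = α/β = 49.0/9.2 = 5.326.
Quadratic loss ⇒ the optimal estimator is the posterior mean.

5.326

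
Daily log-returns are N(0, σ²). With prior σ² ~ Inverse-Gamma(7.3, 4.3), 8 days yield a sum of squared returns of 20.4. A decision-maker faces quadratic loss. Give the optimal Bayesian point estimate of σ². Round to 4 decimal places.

1.4078

Posterior: Inverse-Gamma(shape = 7.3+8/2 = 11.3, scale = 4.3+20.4/2 = 14.5).
Mode = β/(α+1) = 14.5/12.3 = 1.1789.
Mean = β/(α−1) = 14.5/10.3 = 1.4078.
Quadratic loss ⇒ the optimal estimator is the posterior mean.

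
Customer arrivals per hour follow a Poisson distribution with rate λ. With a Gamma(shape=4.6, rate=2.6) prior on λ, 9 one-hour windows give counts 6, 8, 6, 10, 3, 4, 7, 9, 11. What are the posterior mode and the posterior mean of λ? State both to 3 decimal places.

λ_MAP = 5.828, E[λ|data] = 5.914

Σ counts = 64. Posterior: Gamma(shape = 4.6+64 = 68.6, rate = 2.6+9 = 11.6).
Mode = (α−1)/β = 67.6/11.6 = 5.828.
Mean = α/β = 68.6/11.6 = 5.914.
The mean is pulled above the mode by the posterior's right skew.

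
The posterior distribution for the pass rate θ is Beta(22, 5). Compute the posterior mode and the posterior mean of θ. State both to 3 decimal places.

posterior mode = 0.840, posterior mean = 0.815

Mode = (22−1)/(22+5−2) = 21/25 = 0.840.
Mean = 22/(22+5) = 22/27 = 0.815.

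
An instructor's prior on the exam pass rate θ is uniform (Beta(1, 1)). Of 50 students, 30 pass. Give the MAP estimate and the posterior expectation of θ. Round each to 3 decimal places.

MAP = 0.600; posterior mean = 0.596

Posterior: Beta(1+30, 1+20) = Beta(31, 21).
Mode = (31−1)/(31+21−2) = 30/50 = 0.600.
With a flat prior the MAP equals the MLE, 30/50.
Mean = 31/(31+21) = 31/52 = 0.596.
Left-skewed posterior ⇒ mean < mode.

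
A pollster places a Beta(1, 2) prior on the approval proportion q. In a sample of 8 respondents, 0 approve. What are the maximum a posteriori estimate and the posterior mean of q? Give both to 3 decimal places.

Posterior: Beta(1+0, 2+8) = Beta(1, 10).
Since α = 1 ≤ 1 and β > 1, the Beta density is monotone decreasing on [0,1]; the mode is at 0.
Mean = 1/(1+10) = 0.091.
The posterior is right-skewed, so the mean exceeds the mode.

maximum a posteriori estimate = 0.000, posterior mean = 0.091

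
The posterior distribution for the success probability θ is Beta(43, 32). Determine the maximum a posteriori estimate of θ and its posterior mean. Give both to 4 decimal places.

Mode = (43−1)/(43+32−2) = 42/73 = 0.5753.
Mean = 43/(43+32) = 43/75 = 0.5733.

θ_MAP = 0.5753, E[θ|data] = 0.5733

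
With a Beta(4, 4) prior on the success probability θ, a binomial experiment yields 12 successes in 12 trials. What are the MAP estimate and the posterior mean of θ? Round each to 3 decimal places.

Posterior: Beta(4+12, 4+0) = Beta(16, 4).
Mode = (16−1)/(16+4−2) = 15/18 = 0.833.
Mean = 16/(16+4) = 16/20 = 0.800.

MAP = 0.833; posterior mean = 0.800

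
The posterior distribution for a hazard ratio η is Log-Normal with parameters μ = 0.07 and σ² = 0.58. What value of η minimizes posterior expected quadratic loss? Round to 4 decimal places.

1.4333

Mode = exp(μ − σ²) = exp(-0.51) = 0.6005.
Mean = exp(μ + σ²/2) = exp(0.360) = 1.4333.
Quadratic loss ⇒ the optimal estimator is the posterior mean.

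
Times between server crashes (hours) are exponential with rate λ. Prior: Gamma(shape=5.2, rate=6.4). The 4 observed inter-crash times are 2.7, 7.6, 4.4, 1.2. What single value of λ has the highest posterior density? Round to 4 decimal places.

0.3677

Σ times = 15.9. Posterior: Gamma(shape = 5.2+4 = 9.2, rate = 6.4+15.9 = 22.3).
Mode = (α−1)/β = 8.2/22.3 = 0.3677.
Mean = α/β = 9.2/22.3 = 0.4126.
This is the posterior mode — the MAP estimate.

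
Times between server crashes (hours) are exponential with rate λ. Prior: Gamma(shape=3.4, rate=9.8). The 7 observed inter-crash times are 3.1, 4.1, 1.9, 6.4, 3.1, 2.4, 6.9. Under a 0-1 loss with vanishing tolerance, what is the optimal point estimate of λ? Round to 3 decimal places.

Σ times = 27.9. Posterior: Gamma(shape = 3.4+7 = 10.4, rate = 9.8+27.9 = 37.7).
Mode = (α−1)/β = 9.4/37.7 = 0.249.
Mean = α/β = 10.4/37.7 = 0.276.
This is the posterior mode — the MAP estimate.

0.249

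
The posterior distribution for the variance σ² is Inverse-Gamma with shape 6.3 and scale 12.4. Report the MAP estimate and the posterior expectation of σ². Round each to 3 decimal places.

Mode = β/(α+1) = 12.4/7.3 = 1.699.
Mean = β/(α−1) = 12.4/5.3 = 2.340.
Right-skewed posterior ⇒ mode < mean.

MAP = 1.699, posterior mean = 2.340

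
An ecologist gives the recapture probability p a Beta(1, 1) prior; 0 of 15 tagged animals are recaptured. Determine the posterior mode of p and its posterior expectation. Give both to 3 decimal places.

Posterior: Beta(1+0, 1+15) = Beta(1, 16).
Since α = 1 ≤ 1 and β > 1, the Beta density is monotone decreasing on [0,1]; the mode is at 0.
Mean = 1/(1+16) = 0.059.
The posterior is right-skewed, so the mean exceeds the mode.

MAP = 0.000; posterior mean = 0.059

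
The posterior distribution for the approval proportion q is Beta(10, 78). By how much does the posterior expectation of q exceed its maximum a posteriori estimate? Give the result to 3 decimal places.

Mode = (10−1)/(10+78−2) = 9/86 = 0.105.
Mean = 10/(10+78) = 10/88 = 0.114.
Difference = 0.114 − 0.105 = 0.009.

0.009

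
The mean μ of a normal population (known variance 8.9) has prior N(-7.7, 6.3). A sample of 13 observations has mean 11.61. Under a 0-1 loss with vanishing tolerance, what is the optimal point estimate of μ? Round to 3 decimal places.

9.717

Posterior for μ is Normal. Precision-weighted mean: (1/6.3·-7.7 + 13/8.9·11.61) / (1/6.3 + 13/8.9) = 9.717.
A Normal posterior is symmetric, so mode = mean.
This is the posterior mode — the MAP estimate.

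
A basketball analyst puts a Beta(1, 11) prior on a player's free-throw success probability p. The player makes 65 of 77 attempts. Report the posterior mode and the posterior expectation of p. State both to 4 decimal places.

p_MAP = 0.7471, E[p|data] = 0.7416

Posterior: Beta(1+65, 11+12) = Beta(66, 23).
Mode = (66−1)/(66+23−2) = 65/87 = 0.7471.
Mean = 66/(66+23) = 66/89 = 0.7416.
The mean is pulled below the mode by the posterior's left skew.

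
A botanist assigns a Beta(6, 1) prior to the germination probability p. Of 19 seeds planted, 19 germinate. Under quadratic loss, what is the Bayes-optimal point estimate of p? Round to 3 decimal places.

0.962

Posterior: Beta(6+19, 1+0) = Beta(25, 1).
Since β = 1 ≤ 1 and α > 1, the Beta density is monotone increasing on [0,1]; the mode is at 1.
Mean = 25/(25+1) = 0.962.
Quadratic loss ⇒ the optimal estimator is the posterior mean.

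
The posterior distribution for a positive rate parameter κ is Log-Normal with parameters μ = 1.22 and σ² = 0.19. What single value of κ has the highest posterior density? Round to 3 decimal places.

Mode = exp(μ − σ²) = exp(1.03) = 2.801.
Mean = exp(μ + σ²/2) = exp(1.315) = 3.725.
This is the posterior mode — the MAP estimate.

2.801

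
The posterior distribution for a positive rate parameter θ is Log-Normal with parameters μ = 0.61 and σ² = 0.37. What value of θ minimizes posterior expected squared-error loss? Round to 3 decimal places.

Mode = exp(μ − σ²) = exp(0.24) = 1.271.
Mean = exp(μ + σ²/2) = exp(0.795) = 2.214.
Squared-error loss ⇒ the optimal estimator is the posterior mean.

2.214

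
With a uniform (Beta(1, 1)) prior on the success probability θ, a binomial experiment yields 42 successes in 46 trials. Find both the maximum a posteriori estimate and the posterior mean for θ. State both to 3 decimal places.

MAP = 0.913; posterior mean = 0.896

Posterior: Beta(1+42, 1+4) = Beta(43, 5).
Mode = (43−1)/(43+5−2) = 42/46 = 0.913.
With a flat prior the MAP equals the MLE, 42/46.
Mean = 43/(43+5) = 43/48 = 0.896.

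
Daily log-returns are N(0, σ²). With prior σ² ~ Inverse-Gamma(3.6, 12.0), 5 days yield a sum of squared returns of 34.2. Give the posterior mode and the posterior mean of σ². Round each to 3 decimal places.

Posterior: Inverse-Gamma(shape = 3.6+5/2 = 6.1, scale = 12.0+34.2/2 = 29.1).
Mode = β/(α+1) = 29.1/7.1 = 4.099.
Mean = β/(α−1) = 29.1/5.1 = 5.706.

MAP = 4.099; posterior mean = 5.706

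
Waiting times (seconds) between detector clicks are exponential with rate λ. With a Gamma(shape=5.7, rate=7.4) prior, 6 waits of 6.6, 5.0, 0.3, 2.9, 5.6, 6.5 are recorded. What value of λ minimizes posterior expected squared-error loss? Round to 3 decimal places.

0.341

Σ times = 26.9. Posterior: Gamma(shape = 5.7+6 = 11.7, rate = 7.4+26.9 = 34.3).
Mode = (α−1)/β = 10.7/34.3 = 0.312.
Mean = α/β = 11.7/34.3 = 0.341.
Squared-error loss ⇒ the optimal estimator is the posterior mean.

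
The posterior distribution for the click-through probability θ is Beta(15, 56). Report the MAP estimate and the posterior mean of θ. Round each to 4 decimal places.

Mode = (15−1)/(15+56−2) = 14/69 = 0.2029.
Mean = 15/(15+56) = 15/71 = 0.2113.

MAP estimate = 0.2029, posterior mean = 0.2113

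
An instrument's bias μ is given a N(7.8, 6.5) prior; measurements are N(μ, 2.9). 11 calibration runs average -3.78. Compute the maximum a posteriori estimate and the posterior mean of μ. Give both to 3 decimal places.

Posterior for μ is Normal. Precision-weighted mean: (1/6.5·7.8 + 11/2.9·-3.78) / (1/6.5 + 11/2.9) = -3.329.
A Normal posterior is symmetric, so mode = mean.

MAP = -3.329, posterior mean = -3.329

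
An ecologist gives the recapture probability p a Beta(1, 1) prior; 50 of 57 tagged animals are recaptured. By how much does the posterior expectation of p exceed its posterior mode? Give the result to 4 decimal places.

Posterior: Beta(1+50, 1+7) = Beta(51, 8).
Mode = (51−1)/(51+8−2) = 50/57 = 0.8772.
With a flat prior the MAP equals the MLE, 50/57.
Mean = 51/(51+8) = 51/59 = 0.8644.
Difference = 0.8644 − 0.8772 = -0.0128.

-0.0128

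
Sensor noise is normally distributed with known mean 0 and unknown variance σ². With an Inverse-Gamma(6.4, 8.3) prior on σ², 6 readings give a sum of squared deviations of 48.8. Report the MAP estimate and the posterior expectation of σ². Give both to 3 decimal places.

Posterior: Inverse-Gamma(shape = 6.4+6/2 = 9.4, scale = 8.3+48.8/2 = 32.7).
Mode = β/(α+1) = 32.7/10.4 = 3.144.
Mean = β/(α−1) = 32.7/8.4 = 3.893.
The posterior is right-skewed, so the mean exceeds the mode.

MAP estimate = 3.144, posterior expectation = 3.893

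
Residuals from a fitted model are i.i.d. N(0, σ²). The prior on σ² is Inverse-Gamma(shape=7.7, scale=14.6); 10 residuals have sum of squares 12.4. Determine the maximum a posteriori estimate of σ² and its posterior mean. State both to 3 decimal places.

MAP = 1.518; posterior mean = 1.778

Posterior: Inverse-Gamma(shape = 7.7+10/2 = 12.7, scale = 14.6+12.4/2 = 20.8).
Mode = β/(α+1) = 20.8/13.7 = 1.518.
Mean = β/(α−1) = 20.8/11.7 = 1.778.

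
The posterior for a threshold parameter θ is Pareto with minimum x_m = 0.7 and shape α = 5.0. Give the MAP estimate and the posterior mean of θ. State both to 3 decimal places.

MAP estimate = 0.700, posterior mean = 0.875

The Pareto density is strictly decreasing on [x_m, ∞), so the mode is x_m = 0.700.
Mean = α·x_m/(α−1) = 5.0·0.7/4.0 = 0.875.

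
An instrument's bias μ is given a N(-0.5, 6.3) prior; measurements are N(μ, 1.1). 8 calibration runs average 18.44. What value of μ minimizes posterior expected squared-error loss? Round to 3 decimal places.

Posterior for μ is Normal. Precision-weighted mean: (1/6.3·-0.5 + 8/1.1·18.44) / (1/6.3 + 8/1.1) = 18.035.
A Normal posterior is symmetric, so mode = mean.
Squared-error loss ⇒ the optimal estimator is the posterior mean.

18.035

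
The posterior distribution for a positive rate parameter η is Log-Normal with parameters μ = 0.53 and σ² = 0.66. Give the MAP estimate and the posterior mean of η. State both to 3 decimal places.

MAP = 0.878; posterior mean = 2.363

Mode = exp(μ − σ²) = exp(-0.13) = 0.878.
Mean = exp(μ + σ²/2) = exp(0.860) = 2.363.
The posterior is right-skewed, so the mean exceeds the mode.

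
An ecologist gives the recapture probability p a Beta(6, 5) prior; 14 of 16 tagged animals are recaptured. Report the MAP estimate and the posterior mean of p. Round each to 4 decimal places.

p_MAP = 0.7600, E[p|data] = 0.7407

Posterior: Beta(6+14, 5+2) = Beta(20, 7).
Mode = (20−1)/(20+7−2) = 19/25 = 0.7600.
Mean = 20/(20+7) = 20/27 = 0.7407.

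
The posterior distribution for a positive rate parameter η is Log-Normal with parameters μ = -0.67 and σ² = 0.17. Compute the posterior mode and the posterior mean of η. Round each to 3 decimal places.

Mode = exp(μ − σ²) = exp(-0.84) = 0.432.
Mean = exp(μ + σ²/2) = exp(-0.585) = 0.557.

MAP = 0.432, posterior mean = 0.557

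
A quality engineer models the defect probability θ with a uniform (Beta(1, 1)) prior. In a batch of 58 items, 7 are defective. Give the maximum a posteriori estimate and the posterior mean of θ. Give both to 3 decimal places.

MAP = 0.121; posterior mean = 0.133

Posterior: Beta(1+7, 1+51) = Beta(8, 52).
Mode = (8−1)/(8+52−2) = 7/58 = 0.121.
With a flat prior the MAP equals the MLE, 7/58.
Mean = 8/(8+52) = 8/60 = 0.133.
The mean is pulled above the mode by the posterior's right skew.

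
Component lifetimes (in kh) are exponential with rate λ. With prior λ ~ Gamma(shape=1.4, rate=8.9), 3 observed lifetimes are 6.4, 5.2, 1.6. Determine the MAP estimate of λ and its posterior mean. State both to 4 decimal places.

Σ times = 13.2. Posterior: Gamma(shape = 1.4+3 = 4.4, rate = 8.9+13.2 = 22.1).
Mode = (α−1)/β = 3.4/22.1 = 0.1538.
Mean = α/β = 4.4/22.1 = 0.1991.

λ_MAP = 0.1538, E[λ|data] = 0.1991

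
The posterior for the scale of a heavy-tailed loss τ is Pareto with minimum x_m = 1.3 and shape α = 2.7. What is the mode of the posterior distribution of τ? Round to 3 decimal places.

1.300

The Pareto density is strictly decreasing on [x_m, ∞), so the mode is x_m = 1.300.
Mean = α·x_m/(α−1) = 2.7·1.3/1.7 = 2.065.
This is the posterior mode — the MAP estimate.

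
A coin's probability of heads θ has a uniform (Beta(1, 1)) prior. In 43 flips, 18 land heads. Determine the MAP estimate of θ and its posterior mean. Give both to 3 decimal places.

Posterior: Beta(1+18, 1+25) = Beta(19, 26).
Mode = (19−1)/(19+26−2) = 18/43 = 0.419.
Mean = 19/(19+26) = 19/45 = 0.422.

MAP = 0.419, posterior mean = 0.422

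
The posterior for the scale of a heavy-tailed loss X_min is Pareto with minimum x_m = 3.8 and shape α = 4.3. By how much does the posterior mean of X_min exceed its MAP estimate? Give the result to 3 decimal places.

The Pareto density is strictly decreasing on [x_m, ∞), so the mode is x_m = 3.800.
Mean = α·x_m/(α−1) = 4.3·3.8/3.3 = 4.952.
Difference = 4.952 − 3.800 = 1.152.
The posterior is right-skewed, so the mean exceeds the mode.

1.152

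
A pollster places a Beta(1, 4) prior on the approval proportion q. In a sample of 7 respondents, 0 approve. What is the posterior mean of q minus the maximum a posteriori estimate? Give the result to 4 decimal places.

Posterior: Beta(1+0, 4+7) = Beta(1, 11).
Since α = 1 ≤ 1 and β > 1, the Beta density is monotone decreasing on [0,1]; the mode is at 0.
Mean = 1/(1+11) = 0.0833.
Difference = 0.0833 − 0.0000 = 0.0833.

0.0833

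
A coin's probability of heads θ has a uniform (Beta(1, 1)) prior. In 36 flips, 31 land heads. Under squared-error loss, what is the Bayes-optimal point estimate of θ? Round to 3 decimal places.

0.842

Posterior: Beta(1+31, 1+5) = Beta(32, 6).
Mode = (32−1)/(32+6−2) = 31/36 = 0.861.
Mean = 32/(32+6) = 32/38 = 0.842.
Squared-error loss ⇒ the optimal estimator is the posterior mean.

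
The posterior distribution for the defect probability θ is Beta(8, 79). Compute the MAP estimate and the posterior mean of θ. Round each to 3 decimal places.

MAP estimate = 0.082, posterior mean = 0.092

Mode = (8−1)/(8+79−2) = 7/85 = 0.082.
Mean = 8/(8+79) = 8/87 = 0.092.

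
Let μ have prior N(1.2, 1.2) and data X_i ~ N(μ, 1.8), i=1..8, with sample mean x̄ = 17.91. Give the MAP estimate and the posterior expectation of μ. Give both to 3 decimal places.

MAP = 15.272, posterior mean = 15.272

Posterior for μ is Normal. Precision-weighted mean: (1/1.2·1.2 + 8/1.8·17.91) / (1/1.2 + 8/1.8) = 15.272.
A Normal posterior is symmetric, so mode = mean.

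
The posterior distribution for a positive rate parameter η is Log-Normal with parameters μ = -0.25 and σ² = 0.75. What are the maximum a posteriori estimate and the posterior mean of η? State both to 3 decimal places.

Mode = exp(μ − σ²) = exp(-1.00) = 0.368.
Mean = exp(μ + σ²/2) = exp(0.125) = 1.133.
Mean > mode: the posterior has a right tail.

η_MAP = 0.368, E[η|data] = 1.133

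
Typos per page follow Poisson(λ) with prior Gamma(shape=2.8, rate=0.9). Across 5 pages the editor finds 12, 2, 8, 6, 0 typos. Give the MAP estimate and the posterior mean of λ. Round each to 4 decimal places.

λ_MAP = 5.0508, E[λ|data] = 5.2203

Σ counts = 28. Posterior: Gamma(shape = 2.8+28 = 30.8, rate = 0.9+5 = 5.9).
Mode = (α−1)/β = 29.8/5.9 = 5.0508.
Mean = α/β = 30.8/5.9 = 5.2203.
Right-skewed posterior ⇒ mode < mean.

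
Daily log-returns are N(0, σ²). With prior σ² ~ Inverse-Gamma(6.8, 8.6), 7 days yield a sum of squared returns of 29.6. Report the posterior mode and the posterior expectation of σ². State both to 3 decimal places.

σ²_MAP = 2.071, E[σ²|data] = 2.516

Posterior: Inverse-Gamma(shape = 6.8+7/2 = 10.3, scale = 8.6+29.6/2 = 23.4).
Mode = β/(α+1) = 23.4/11.3 = 2.071.
Mean = β/(α−1) = 23.4/9.3 = 2.516.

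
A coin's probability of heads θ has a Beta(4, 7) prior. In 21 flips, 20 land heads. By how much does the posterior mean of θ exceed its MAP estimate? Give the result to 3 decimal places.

Posterior: Beta(4+20, 7+1) = Beta(24, 8).
Mode = (24−1)/(24+8−2) = 23/30 = 0.767.
Mean = 24/(24+8) = 24/32 = 0.750.
Difference = 0.750 − 0.767 = -0.017.

-0.017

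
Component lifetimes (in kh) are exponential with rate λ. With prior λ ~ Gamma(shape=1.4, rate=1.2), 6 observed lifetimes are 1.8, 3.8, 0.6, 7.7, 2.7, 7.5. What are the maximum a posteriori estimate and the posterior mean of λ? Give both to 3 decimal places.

Σ times = 24.1. Posterior: Gamma(shape = 1.4+6 = 7.4, rate = 1.2+24.1 = 25.3).
Mode = (α−1)/β = 6.4/25.3 = 0.253.
Mean = α/β = 7.4/25.3 = 0.292.
The posterior is right-skewed, so the mean exceeds the mode.

MAP: 0.253. Posterior mean: 0.292.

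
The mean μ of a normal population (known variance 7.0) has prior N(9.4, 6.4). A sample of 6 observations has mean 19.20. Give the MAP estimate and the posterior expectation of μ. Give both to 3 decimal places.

MAP = 17.689, posterior mean = 17.689

Posterior for μ is Normal. Precision-weighted mean: (1/6.4·9.4 + 6/7.0·19.20) / (1/6.4 + 6/7.0) = 17.689.
A Normal posterior is symmetric, so mode = mean.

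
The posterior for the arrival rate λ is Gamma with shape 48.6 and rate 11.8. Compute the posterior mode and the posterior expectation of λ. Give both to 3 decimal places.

Mode = (α−1)/β = 47.6/11.8 = 4.034.
Mean = α/β = 48.6/11.8 = 4.119.
Mean > mode: the posterior has a right tail.

MAP: 4.034. Posterior mean: 4.119.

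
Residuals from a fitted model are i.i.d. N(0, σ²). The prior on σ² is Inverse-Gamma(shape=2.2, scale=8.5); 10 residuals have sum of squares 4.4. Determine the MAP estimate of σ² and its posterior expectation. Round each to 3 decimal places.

Posterior: Inverse-Gamma(shape = 2.2+10/2 = 7.2, scale = 8.5+4.4/2 = 10.7).
Mode = β/(α+1) = 10.7/8.2 = 1.305.
Mean = β/(α−1) = 10.7/6.2 = 1.726.

MAP = 1.305, posterior mean = 1.726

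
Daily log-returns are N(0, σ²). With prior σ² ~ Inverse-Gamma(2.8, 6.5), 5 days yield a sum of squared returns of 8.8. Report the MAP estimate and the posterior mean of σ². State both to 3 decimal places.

Posterior: Inverse-Gamma(shape = 2.8+5/2 = 5.3, scale = 6.5+8.8/2 = 10.9).
Mode = β/(α+1) = 10.9/6.3 = 1.730.
Mean = β/(α−1) = 10.9/4.3 = 2.535.

MAP = 1.730, posterior mean = 2.535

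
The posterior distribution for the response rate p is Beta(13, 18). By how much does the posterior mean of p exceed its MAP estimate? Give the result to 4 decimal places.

0.0056

Mode = (13−1)/(13+18−2) = 12/29 = 0.4138.
Mean = 13/(13+18) = 13/31 = 0.4194.
Difference = 0.4194 − 0.4138 = 0.0056.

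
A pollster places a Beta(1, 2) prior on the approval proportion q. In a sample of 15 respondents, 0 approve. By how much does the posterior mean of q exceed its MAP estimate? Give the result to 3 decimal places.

0.056

Posterior: Beta(1+0, 2+15) = Beta(1, 17).
Since α = 1 ≤ 1 and β > 1, the Beta density is monotone decreasing on [0,1]; the mode is at 0.
Mean = 1/(1+17) = 0.056.
Difference = 0.056 − 0.000 = 0.056.
Right-skewed posterior ⇒ mode < mean.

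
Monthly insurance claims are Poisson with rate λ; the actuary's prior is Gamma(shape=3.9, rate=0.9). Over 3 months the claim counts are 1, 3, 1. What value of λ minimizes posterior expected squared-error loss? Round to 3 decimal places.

Σ counts = 5. Posterior: Gamma(shape = 3.9+5 = 8.9, rate = 0.9+3 = 3.9).
Mode = (α−1)/β = 7.9/3.9 = 2.026.
Mean = α/β = 8.9/3.9 = 2.282.
Squared-error loss ⇒ the optimal estimator is the posterior mean.

2.282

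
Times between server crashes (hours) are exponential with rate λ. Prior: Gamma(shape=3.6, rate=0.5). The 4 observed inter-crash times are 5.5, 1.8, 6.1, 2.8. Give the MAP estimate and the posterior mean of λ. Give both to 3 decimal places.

MAP = 0.395, posterior mean = 0.455

Σ times = 16.2. Posterior: Gamma(shape = 3.6+4 = 7.6, rate = 0.5+16.2 = 16.7).
Mode = (α−1)/β = 6.6/16.7 = 0.395.
Mean = α/β = 7.6/16.7 = 0.455.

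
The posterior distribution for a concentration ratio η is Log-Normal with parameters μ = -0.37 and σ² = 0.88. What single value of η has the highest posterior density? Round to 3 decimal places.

Mode = exp(μ − σ²) = exp(-1.25) = 0.287.
Mean = exp(μ + σ²/2) = exp(0.070) = 1.073.
This is the posterior mode — the MAP estimate.

0.287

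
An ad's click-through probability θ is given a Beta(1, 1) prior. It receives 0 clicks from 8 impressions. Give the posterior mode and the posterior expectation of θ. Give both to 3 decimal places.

Posterior: Beta(1+0, 1+8) = Beta(1, 9).
Since α = 1 ≤ 1 and β > 1, the Beta density is monotone decreasing on [0,1]; the mode is at 0.
Mean = 1/(1+9) = 0.100.

MAP = 0.000; posterior mean = 0.100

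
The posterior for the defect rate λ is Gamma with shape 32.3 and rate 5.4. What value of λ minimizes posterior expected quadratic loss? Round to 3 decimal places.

Mode = (α−1)/β = 31.3/5.4 = 5.796.
Mean = α/β = 32.3/5.4 = 5.981.
Quadratic loss ⇒ the optimal estimator is the posterior mean.

5.981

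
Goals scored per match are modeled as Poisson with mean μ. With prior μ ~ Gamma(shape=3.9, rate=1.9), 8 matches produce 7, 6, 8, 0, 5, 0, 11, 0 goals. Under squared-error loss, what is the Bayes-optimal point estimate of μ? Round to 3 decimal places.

4.131

Σ counts = 37. Posterior: Gamma(shape = 3.9+37 = 40.9, rate = 1.9+8 = 9.9).
Mode = (α−1)/β = 39.9/9.9 = 4.030.
Mean = α/β = 40.9/9.9 = 4.131.
Squared-error loss ⇒ the optimal estimator is the posterior mean.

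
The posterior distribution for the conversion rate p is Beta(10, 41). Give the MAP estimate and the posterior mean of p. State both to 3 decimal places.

MAP estimate = 0.184, posterior mean = 0.196

Mode = (10−1)/(10+41−2) = 9/49 = 0.184.
Mean = 10/(10+41) = 10/51 = 0.196.
Mean > mode: the posterior has a right tail.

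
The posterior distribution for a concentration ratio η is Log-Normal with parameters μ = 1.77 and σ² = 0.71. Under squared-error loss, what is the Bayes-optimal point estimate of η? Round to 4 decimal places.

8.3729

Mode = exp(μ − σ²) = exp(1.06) = 2.8864.
Mean = exp(μ + σ²/2) = exp(2.125) = 8.3729.
Squared-error loss ⇒ the optimal estimator is the posterior mean.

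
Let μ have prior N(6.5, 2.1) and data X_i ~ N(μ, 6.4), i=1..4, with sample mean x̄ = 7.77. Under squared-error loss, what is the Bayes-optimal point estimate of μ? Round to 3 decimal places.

7.221

Posterior for μ is Normal. Precision-weighted mean: (1/2.1·6.5 + 4/6.4·7.77) / (1/2.1 + 4/6.4) = 7.221.
A Normal posterior is symmetric, so mode = mean.
Squared-error loss ⇒ the optimal estimator is the posterior mean.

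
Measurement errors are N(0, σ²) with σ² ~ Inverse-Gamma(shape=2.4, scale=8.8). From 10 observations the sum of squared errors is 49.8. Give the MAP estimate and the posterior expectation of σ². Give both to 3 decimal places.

Posterior: Inverse-Gamma(shape = 2.4+10/2 = 7.4, scale = 8.8+49.8/2 = 33.7).
Mode = β/(α+1) = 33.7/8.4 = 4.012.
Mean = β/(α−1) = 33.7/6.4 = 5.266.

MAP estimate = 4.012, posterior expectation = 5.266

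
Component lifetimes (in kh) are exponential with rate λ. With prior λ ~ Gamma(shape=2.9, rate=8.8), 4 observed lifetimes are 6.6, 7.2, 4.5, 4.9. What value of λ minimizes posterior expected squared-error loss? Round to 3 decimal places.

Σ times = 23.2. Posterior: Gamma(shape = 2.9+4 = 6.9, rate = 8.8+23.2 = 32.0).
Mode = (α−1)/β = 5.9/32.0 = 0.184.
Mean = α/β = 6.9/32.0 = 0.216.
Squared-error loss ⇒ the optimal estimator is the posterior mean.

0.216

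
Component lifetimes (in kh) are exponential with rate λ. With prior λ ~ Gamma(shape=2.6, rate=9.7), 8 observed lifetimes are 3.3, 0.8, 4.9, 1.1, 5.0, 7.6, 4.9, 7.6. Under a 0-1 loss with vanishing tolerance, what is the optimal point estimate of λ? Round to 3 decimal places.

0.214

Σ times = 35.2. Posterior: Gamma(shape = 2.6+8 = 10.6, rate = 9.7+35.2 = 44.9).
Mode = (α−1)/β = 9.6/44.9 = 0.214.
Mean = α/β = 10.6/44.9 = 0.236.
This is the posterior mode — the MAP estimate.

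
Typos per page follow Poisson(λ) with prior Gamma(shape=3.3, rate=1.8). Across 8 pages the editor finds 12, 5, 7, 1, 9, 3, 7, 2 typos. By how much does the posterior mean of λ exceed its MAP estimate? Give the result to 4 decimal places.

Σ counts = 46. Posterior: Gamma(shape = 3.3+46 = 49.3, rate = 1.8+8 = 9.8).
Mode = (α−1)/β = 48.3/9.8 = 4.9286.
Mean = α/β = 49.3/9.8 = 5.0306.
Difference = 5.0306 − 4.9286 = 0.1020.

0.1020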